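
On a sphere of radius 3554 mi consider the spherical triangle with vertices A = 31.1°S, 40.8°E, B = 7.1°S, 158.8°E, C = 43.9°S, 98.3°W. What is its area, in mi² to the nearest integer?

27586038 mi²

Side lengths (central angles): a = 1.6448, b = 1.6792, c = 1.9125 rad; semiperimeter s = 2.6182.
By l'Huilier's theorem, tan(E/4) = √[tan(s/2) tan((s−a)/2) tan((s−b)/2) tan((s−c)/2)], giving spherical excess E = 2.1840 rad.
Area = E·R² = 2.1840 × (3554)² ≈ 27586038 mi².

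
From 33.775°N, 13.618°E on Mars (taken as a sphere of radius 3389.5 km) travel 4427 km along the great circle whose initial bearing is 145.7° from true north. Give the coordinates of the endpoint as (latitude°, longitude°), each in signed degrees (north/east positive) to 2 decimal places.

-31.15°, 53.08°

Angular distance δ = d/R = 4427/3389.5 = 1.30609 rad; initial bearing θ = 2.5429 rad.
sin φ₂ = sin φ₁ cos δ + cos φ₁ sin δ cos θ = (0.5559)(0.2616) + (0.8312)(0.9652)(-0.8261) = -0.5173, so φ₂ = -31.15°.
Δλ = atan2(sin θ sin δ cos φ₁, cos δ − sin φ₁ sin φ₂) = atan2(0.4521, 0.5492) = 39.461°.
λ₂ = 13.618° + 39.461° = 53.08°.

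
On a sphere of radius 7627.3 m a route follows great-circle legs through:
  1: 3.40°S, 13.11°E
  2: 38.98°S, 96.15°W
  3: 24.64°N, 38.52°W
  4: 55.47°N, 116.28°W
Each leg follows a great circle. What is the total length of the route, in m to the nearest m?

33154 m

Leg 1→2: central angle 1.7912 rad, distance 13662.3 m.
Leg 2→3: central angle 1.4545 rad, distance 11093.9 m.
Leg 3→4: central angle 1.1010 rad, distance 8397.7 m.
Total: 13662.3 + 11093.9 + 8397.7 ≈ 33154 m.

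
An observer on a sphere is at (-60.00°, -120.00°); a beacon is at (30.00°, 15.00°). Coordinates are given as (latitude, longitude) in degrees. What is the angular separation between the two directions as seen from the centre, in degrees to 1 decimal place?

137.7°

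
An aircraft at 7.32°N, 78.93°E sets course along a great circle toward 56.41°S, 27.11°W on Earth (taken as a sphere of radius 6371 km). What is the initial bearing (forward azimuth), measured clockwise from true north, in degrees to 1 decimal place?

213.4°

With φ₁ = 0.1278, φ₂ = -0.9845, Δλ = -1.8507 rad, the forward-azimuth formula gives
θ = atan2( sin Δλ cos φ₂ , cos φ₁ sin φ₂ − sin φ₁ cos φ₂ cos Δλ ) = atan2(-0.5317, -0.8068) = -146.61°.
Adding 360° brings this into [0°, 360°): 213.4°.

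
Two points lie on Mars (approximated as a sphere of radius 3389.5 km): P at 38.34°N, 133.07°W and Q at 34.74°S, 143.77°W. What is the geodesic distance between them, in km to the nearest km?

4363 km

In radians: φ₁ = 0.6692, φ₂ = -0.6063, Δλ = -10.700° = -0.1868 rad.
cos c = sin φ₁ sin φ₂ + cos φ₁ cos φ₂ cos Δλ = (0.6203)(-0.5699) + (0.7843)(0.8217)(0.9826) = 0.27983,
so c = arccos(0.27983) = 1.28718 rad.
Distance = R·c = 3389.5 × 1.2872 ≈ 4363 km.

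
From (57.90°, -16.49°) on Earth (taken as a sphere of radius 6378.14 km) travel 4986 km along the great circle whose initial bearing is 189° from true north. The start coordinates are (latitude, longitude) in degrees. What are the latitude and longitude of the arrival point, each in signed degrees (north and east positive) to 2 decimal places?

13.38°, -22.99°

Angular distance δ = d/R = 4986/6378.14 = 0.78173 rad; initial bearing θ = 3.2987 rad.
sin φ₂ = sin φ₁ cos δ + cos φ₁ sin δ cos θ = (0.8471)(0.7097) + (0.5314)(0.7045)(-0.9877) = 0.2314, so φ₂ = 13.38°.
Δλ = atan2(sin θ sin δ cos φ₁, cos δ − sin φ₁ sin φ₂) = atan2(-0.0586, 0.5136) = -6.505°.
λ₂ = -16.490° − 6.505° = -22.99°.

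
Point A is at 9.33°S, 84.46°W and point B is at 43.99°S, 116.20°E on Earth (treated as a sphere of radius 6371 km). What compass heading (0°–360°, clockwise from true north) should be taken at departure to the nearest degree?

198°

With φ₁ = -0.1628, φ₂ = -0.7678, Δλ = -2.7810 rad, the forward-azimuth formula gives
θ = atan2( sin Δλ cos φ₂ , cos φ₁ sin φ₂ − sin φ₁ cos φ₂ cos Δλ ) = atan2(-0.2538, -0.7945) = -162.28°.
Adding 360° brings this into [0°, 360°): 198°.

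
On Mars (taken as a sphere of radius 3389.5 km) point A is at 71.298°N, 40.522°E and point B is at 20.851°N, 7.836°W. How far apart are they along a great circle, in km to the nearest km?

3406 km

With latitudes φ₁ = 71.298°, φ₂ = 20.851° and longitude difference Δλ = -48.358°:
cos c = sin φ₁ sin φ₂ + cos φ₁ cos φ₂ cos Δλ = (0.9472)(0.3559) + (0.3206)(0.9345)(0.6645) = 0.53625,
so c = arccos(0.53625) = 1.00481 rad.
Distance = R·c = 3389.5 × 1.0048 ≈ 3406 km.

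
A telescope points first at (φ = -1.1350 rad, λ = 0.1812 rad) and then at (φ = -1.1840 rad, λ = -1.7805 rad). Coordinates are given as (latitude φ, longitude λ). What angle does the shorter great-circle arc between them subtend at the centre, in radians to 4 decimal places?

0.6779 rad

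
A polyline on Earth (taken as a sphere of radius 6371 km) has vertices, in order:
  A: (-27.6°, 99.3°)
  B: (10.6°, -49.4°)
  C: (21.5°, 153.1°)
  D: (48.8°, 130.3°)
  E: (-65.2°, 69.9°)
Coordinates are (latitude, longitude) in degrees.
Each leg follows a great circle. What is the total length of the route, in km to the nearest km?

Leg A→B: central angle 2.5491 rad, distance 16240.0 km.
Leg B→C: central angle 2.4615 rad, distance 15682.1 km.
Leg C→D: central angle 0.5722 rad, distance 3645.3 km.
Leg D→E: central angle 2.1490 rad, distance 13691.5 km.
Total: 16240.0 + 15682.1 + 3645.3 + 13691.5 ≈ 49259 km.

49259 km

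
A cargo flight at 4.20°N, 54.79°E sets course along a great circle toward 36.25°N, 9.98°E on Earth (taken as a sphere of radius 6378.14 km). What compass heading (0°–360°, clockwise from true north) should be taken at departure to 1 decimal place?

With φ₁ = 0.0733, φ₂ = 0.6327, Δλ = -0.7821 rad, the forward-azimuth formula gives
θ = atan2( sin Δλ cos φ₂ , cos φ₁ sin φ₂ − sin φ₁ cos φ₂ cos Δλ ) = atan2(-0.5683, 0.5478) = -46.05°.
Adding 360° brings this into [0°, 360°): 313.9°.

313.9°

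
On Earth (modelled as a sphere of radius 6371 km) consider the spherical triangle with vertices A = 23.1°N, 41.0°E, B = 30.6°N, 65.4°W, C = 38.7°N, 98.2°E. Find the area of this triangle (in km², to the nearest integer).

40884225 km²

Side lengths (central angles): a = 1.9030, b = 0.8839, c = 1.5946 rad; semiperimeter s = 2.1907.
By l'Huilier's theorem, tan(E/4) = √[tan(s/2) tan((s−a)/2) tan((s−b)/2) tan((s−c)/2)], giving spherical excess E = 1.0073 rad.
Area = E·R² = 1.0073 × (6371)² ≈ 40884225 km².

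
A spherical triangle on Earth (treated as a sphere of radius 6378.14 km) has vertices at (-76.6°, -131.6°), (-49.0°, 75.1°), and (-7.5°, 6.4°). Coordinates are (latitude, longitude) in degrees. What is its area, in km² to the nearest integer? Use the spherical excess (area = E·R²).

Side lengths (central angles): a = 1.2294, b = 1.6146, c = 0.9294 rad; semiperimeter s = 1.8867.
By l'Huilier's theorem, tan(E/4) = √[tan(s/2) tan((s−a)/2) tan((s−b)/2) tan((s−c)/2)], giving spherical excess E = 0.7231 rad.
Area = E·R² = 0.7231 × (6378.14)² ≈ 29414891 km².

29414891 km²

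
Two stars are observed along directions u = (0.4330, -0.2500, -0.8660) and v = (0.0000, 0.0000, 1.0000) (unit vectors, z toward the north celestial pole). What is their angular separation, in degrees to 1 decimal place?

u·v = -0.8660; |u| = 1.0000, |v| = 1.0000.
cos θ = (u·v)/(|u||v|) = -0.8660, so θ = 150.0°.

150.0°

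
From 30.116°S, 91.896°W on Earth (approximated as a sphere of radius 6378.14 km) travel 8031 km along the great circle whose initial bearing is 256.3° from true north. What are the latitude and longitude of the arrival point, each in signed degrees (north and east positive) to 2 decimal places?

Angular distance δ = d/R = 8031/6378.14 = 1.25914 rad; initial bearing θ = 4.4733 rad.
sin φ₂ = sin φ₁ cos δ + cos φ₁ sin δ cos θ = (-0.5018)(0.3066) + (0.8650)(0.9518)(-0.2368) = -0.3489, so φ₂ = -20.42°.
Δλ = atan2(sin θ sin δ cos φ₁, cos δ − sin φ₁ sin φ₂) = atan2(-0.7999, 0.1316) = -80.658°.
λ₂ = -91.896° − 80.658° = -172.55°.

-20.42°, -172.55°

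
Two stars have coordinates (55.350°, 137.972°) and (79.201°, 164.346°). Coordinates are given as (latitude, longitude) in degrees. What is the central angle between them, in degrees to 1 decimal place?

Let φ₁ = 0.9660 rad, φ₂ = 1.3823 rad, and Δλ = 0.4603 rad.
cos c = sin φ₁ sin φ₂ + cos φ₁ cos φ₂ cos Δλ = (0.8226)(0.9823) + (0.5686)(0.1874)(0.8959) = 0.90351,
so c = arccos(0.90351) = 0.44290 rad.
So the angular separation is 25.4°.

25.4°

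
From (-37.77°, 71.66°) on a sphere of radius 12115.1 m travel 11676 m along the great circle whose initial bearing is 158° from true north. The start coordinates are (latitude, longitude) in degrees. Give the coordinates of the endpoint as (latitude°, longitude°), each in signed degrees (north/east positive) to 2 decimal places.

Angular distance δ = d/R = 11676/12115.1 = 0.96376 rad; initial bearing θ = 2.7576 rad.
sin φ₂ = sin φ₁ cos δ + cos φ₁ sin δ cos θ = (-0.6125)(0.5704) + (0.7905)(0.8213)(-0.9272) = -0.9514, so φ₂ = -72.06°.
Δλ = atan2(sin θ sin δ cos φ₁, cos δ − sin φ₁ sin φ₂) = atan2(0.2432, -0.0123) = 92.887°.
λ₂ = 71.660° + 92.887° = 164.55°.

-72.06°, 164.55°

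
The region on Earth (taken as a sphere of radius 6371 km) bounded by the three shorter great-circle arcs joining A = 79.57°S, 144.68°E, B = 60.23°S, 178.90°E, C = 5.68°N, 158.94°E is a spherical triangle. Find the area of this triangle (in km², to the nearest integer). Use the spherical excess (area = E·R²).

7112741 km²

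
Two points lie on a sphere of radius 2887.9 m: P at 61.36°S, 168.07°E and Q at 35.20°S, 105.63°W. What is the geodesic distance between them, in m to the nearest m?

2919 m

Let φ₁ = -1.0709 rad, φ₂ = -0.6144 rad, and Δλ = 1.5062 rad.
Haversine: a = sin²(Δφ/2) + cos φ₁ cos φ₂ sin²(Δλ/2) = 0.0512 + (0.4793)(0.8171)(0.4677) = 0.23441.
Central angle c = 2·arcsin(√a) = 1.01080 rad.
Distance = R·c = 2887.9 × 1.0108 ≈ 2919 m.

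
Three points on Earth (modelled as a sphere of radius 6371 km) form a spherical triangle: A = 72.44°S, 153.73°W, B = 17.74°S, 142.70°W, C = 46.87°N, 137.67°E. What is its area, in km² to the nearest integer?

49544629 km²

Side lengths (central angles): a = 1.6762, b = 2.2402, c = 0.9612 rad; semiperimeter s = 2.4388.
By l'Huilier's theorem, tan(E/4) = √[tan(s/2) tan((s−a)/2) tan((s−b)/2) tan((s−c)/2)], giving spherical excess E = 1.2206 rad.
Area = E·R² = 1.2206 × (6371)² ≈ 49544629 km².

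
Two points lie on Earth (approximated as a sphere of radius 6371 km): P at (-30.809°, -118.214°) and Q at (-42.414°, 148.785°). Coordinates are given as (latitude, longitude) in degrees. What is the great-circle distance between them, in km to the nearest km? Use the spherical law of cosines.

Let φ₁ = -0.5377 rad, φ₂ = -0.7403 rad, and Δλ = -1.6232 rad.
cos c = sin φ₁ sin φ₂ + cos φ₁ cos φ₂ cos Δλ = (-0.5122)(-0.6745) + (0.8589)(0.7383)(-0.0524) = 0.31226,
so c = arccos(0.31226) = 1.25323 rad.
Distance = R·c = 6371 × 1.2532 ≈ 7984 km.

7984 km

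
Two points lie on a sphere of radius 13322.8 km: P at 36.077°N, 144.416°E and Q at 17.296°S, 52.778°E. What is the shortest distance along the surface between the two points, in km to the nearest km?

23571 km

With latitudes φ₁ = 36.077°, φ₂ = -17.296° and longitude difference Δλ = -91.638°:
cos c = sin φ₁ sin φ₂ + cos φ₁ cos φ₂ cos Δλ = (0.5889)(-0.2973) + (0.8082)(0.9548)(-0.0286) = -0.19713,
so c = arccos(-0.19713) = 1.76923 rad.
Distance = R·c = 13322.8 × 1.7692 ≈ 23571 km.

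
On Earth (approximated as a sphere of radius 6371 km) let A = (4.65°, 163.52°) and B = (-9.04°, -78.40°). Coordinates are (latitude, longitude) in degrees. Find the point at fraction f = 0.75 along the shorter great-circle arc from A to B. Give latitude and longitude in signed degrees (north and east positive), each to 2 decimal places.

-7.65°, -108.30°

The central angle between A and B is δ = 2.0670 rad.
With f = 0.75, the slerp weights are sin((1−f)δ)/sin δ = 0.5618 and sin(fδ)/sin δ = 1.1369.
Weighted sum of the unit vectors: (0.5618)·(-0.9558,0.2827,0.0811) + (1.1369)·(0.1986,-0.9674,-0.1571) = (-0.3112, -0.9410, -0.1331).
Converting back: φ = atan2(z, √(x²+y²)) = -7.65°, λ = atan2(y, x) = -108.30°.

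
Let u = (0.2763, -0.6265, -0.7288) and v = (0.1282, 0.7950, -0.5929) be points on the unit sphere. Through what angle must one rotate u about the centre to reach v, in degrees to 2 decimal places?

91.75°

u·v = -0.0305; |u| = 1.0000, |v| = 1.0000.
cos θ = (u·v)/(|u||v|) = -0.0305, so θ = 91.75°.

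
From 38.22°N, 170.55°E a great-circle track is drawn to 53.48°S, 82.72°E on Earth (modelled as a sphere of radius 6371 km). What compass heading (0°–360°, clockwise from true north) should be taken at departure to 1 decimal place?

222.7°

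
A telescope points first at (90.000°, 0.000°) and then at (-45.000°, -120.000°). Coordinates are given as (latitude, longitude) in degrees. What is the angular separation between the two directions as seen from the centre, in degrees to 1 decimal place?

135.0°

Let φ₁ = 1.5708 rad, φ₂ = -0.7854 rad, and Δλ = -2.0944 rad.
cos c = sin φ₁ sin φ₂ + cos φ₁ cos φ₂ cos Δλ = (1.0000)(-0.7071) + (0.0000)(0.7071)(-0.5000) = -0.70711,
so c = arccos(-0.70711) = 2.35619 rad.
So the angular separation is 135.0°.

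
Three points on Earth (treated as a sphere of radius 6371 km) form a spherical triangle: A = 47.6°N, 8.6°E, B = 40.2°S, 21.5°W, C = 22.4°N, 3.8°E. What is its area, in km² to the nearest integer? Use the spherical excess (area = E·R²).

3252380 km²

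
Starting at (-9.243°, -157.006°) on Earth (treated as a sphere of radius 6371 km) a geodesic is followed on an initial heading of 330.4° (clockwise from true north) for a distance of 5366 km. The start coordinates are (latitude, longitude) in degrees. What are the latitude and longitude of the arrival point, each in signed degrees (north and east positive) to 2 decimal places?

32.24°, 177.16°

Angular distance δ = d/R = 5366/6371 = 0.84225 rad; initial bearing θ = 5.7666 rad.
sin φ₂ = sin φ₁ cos δ + cos φ₁ sin δ cos θ = (-0.1606)(0.6658) + (0.9870)(0.7461)(0.8695) = 0.5334, so φ₂ = 32.24°.
Δλ = atan2(sin θ sin δ cos φ₁, cos δ − sin φ₁ sin φ₂) = atan2(-0.3638, 0.7515) = -25.831°.
λ₂ = -157.006° − 25.831° = -182.84° → 177.16° after wrapping to (−180°, 180°].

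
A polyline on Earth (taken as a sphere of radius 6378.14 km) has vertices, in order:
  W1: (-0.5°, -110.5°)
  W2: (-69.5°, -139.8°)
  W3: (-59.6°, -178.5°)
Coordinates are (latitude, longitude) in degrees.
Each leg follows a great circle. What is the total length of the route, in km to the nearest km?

10086 km

Leg W1→W2: central angle 1.2518 rad, distance 7984.5 km.
Leg W2→W3: central angle 0.3295 rad, distance 2101.7 km.
Total: 7984.5 + 2101.7 ≈ 10086 km.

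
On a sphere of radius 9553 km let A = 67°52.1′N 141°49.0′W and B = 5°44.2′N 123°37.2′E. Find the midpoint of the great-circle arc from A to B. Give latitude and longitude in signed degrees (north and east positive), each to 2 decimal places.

The central angle between A and B is δ = 1.5080 rad.
With f = 0.5, the slerp weights are sin((1−f)δ)/sin δ = 0.6859 and sin(fδ)/sin δ = 0.6859.
Weighted sum of the unit vectors: (0.6859)·(-0.2961,-0.2329,0.9263) + (0.6859)·(-0.5509,0.8286,0.1000) = (-0.5810, 0.4086, 0.7039).
Converting back: φ = atan2(z, √(x²+y²)) = 44.74°, λ = atan2(y, x) = 144.88°.

44.74°, 144.88°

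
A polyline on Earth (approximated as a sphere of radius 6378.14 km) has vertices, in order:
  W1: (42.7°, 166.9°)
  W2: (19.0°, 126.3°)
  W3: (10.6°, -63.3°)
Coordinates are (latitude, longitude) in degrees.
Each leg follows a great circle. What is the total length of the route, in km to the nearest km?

21203 km

Leg W1→W2: central angle 0.7252 rad, distance 4625.2 km.
Leg W2→W3: central angle 2.5992 rad, distance 16578.1 km.
Total: 4625.2 + 16578.1 ≈ 21203 km.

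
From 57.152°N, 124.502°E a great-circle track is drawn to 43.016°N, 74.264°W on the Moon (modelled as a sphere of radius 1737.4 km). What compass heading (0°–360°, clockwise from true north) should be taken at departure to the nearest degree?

14°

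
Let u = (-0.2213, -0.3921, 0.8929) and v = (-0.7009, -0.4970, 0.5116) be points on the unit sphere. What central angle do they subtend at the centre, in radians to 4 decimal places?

u·v = 0.8068; |u| = 1.0000, |v| = 1.0000.
cos θ = (u·v)/(|u||v|) = 0.8068, so θ = 0.6321 rad.

0.6321 rad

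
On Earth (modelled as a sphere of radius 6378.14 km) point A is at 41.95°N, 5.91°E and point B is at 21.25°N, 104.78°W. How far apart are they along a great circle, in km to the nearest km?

With latitudes φ₁ = 41.950°, φ₂ = 21.250° and longitude difference Δλ = -110.690°:
Haversine: a = sin²(Δφ/2) + cos φ₁ cos φ₂ sin²(Δλ/2) = 0.0323 + (0.7437)(0.9320)(0.6767) = 0.50131.
Central angle c = 2·arcsin(√a) = 1.57341 rad.
Distance = R·c = 6378.14 × 1.5734 ≈ 10035 km.

10035 km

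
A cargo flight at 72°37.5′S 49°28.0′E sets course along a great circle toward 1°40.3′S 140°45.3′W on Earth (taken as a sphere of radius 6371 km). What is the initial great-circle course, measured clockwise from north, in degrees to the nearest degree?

169°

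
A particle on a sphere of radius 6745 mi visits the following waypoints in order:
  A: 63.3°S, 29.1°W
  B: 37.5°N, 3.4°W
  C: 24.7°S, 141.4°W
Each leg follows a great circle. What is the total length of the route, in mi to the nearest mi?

Leg A→B: central angle 1.7953 rad, distance 12109.4 mi.
Leg B→C: central angle 2.4816 rad, distance 16738.6 mi.
Total: 12109.4 + 16738.6 ≈ 28848 mi.

28848 mi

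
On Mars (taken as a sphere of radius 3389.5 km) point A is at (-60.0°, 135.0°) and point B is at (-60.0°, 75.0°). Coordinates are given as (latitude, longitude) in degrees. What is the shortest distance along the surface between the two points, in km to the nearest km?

1713 km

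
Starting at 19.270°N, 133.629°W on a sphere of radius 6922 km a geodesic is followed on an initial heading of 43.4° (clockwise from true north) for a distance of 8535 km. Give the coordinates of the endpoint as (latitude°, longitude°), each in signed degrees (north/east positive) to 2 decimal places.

Angular distance δ = d/R = 8535/6922 = 1.23303 rad; initial bearing θ = 0.7575 rad.
sin φ₂ = sin φ₁ cos δ + cos φ₁ sin δ cos θ = (0.3300)(0.3314) + (0.9440)(0.9435)(0.7266) = 0.7565, so φ₂ = 49.15°.
Δλ = atan2(sin θ sin δ cos φ₁, cos δ − sin φ₁ sin φ₂) = atan2(0.6119, 0.0817) = 82.392°.
λ₂ = -133.629° + 82.392° = -51.24°.

49.15°, -51.24°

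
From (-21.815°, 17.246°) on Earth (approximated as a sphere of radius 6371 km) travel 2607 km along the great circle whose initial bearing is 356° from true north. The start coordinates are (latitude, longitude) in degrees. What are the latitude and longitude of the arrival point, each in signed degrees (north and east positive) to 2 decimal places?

Angular distance δ = d/R = 2607/6371 = 0.40920 rad; initial bearing θ = 6.2134 rad.
sin φ₂ = sin φ₁ cos δ + cos φ₁ sin δ cos θ = (-0.3716)(0.9174) + (0.9284)(0.3979)(0.9976) = 0.0276, so φ₂ = 1.58°.
Δλ = atan2(sin θ sin δ cos φ₁, cos δ − sin φ₁ sin φ₂) = atan2(-0.0258, 0.9277) = -1.591°.
λ₂ = 17.246° − 1.591° = 15.65°.

1.58°, 15.65°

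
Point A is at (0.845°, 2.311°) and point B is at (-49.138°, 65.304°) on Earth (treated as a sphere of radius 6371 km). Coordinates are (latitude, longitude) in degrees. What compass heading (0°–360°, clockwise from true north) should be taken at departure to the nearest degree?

143°

Δλ = 62.993° = 1.0994 rad.
y = sin Δλ · cos φ₂ = (0.8910)(0.6542) = 0.5829
x = cos φ₁ sin φ₂ − sin φ₁ cos φ₂ cos Δλ = (0.9999)(-0.7563) − (0.0147)(0.6542)(0.4541) = -0.7606
θ = atan2(y, x) = 142.53°, so the bearing is 143°.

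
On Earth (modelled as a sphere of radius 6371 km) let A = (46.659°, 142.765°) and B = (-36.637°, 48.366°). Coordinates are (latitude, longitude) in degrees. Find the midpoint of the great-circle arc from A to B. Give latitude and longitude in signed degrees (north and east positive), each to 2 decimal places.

The central angle between A and B is δ = 2.0672 rad.
With f = 0.5, the slerp weights are sin((1−f)δ)/sin δ = 0.9771 and sin(fδ)/sin δ = 0.9771.
Weighted sum of the unit vectors: (0.9771)·(-0.5464,0.4153,0.7273) + (0.9771)·(0.5331,0.5997,-0.5967) = (-0.0130, 0.9917, 0.1275).
Converting back: φ = atan2(z, √(x²+y²)) = 7.33°, λ = atan2(y, x) = 90.75°.

7.33°, 90.75°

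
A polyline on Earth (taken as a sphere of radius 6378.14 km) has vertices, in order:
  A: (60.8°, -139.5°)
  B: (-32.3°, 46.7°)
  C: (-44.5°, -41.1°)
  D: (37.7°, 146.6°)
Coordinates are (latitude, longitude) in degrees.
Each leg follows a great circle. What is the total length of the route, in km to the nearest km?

43286 km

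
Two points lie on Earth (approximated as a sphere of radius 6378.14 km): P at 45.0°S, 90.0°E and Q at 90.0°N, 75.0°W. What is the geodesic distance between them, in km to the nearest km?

With latitudes φ₁ = -45.000°, φ₂ = 90.000° and longitude difference Δλ = -165.000°:
cos c = sin φ₁ sin φ₂ + cos φ₁ cos φ₂ cos Δλ = (-0.7071)(1.0000) + (0.7071)(0.0000)(-0.9659) = -0.70711,
so c = arccos(-0.70711) = 2.35619 rad.
Distance = R·c = 6378.14 × 2.3562 ≈ 15028 km.

15028 km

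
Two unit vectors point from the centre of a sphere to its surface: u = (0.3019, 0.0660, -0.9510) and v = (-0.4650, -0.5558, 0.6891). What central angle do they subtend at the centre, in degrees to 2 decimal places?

u·v = -0.8324; |u| = 1.0000, |v| = 1.0000.
cos θ = (u·v)/(|u||v|) = -0.8324, so θ = 146.35°.

146.35°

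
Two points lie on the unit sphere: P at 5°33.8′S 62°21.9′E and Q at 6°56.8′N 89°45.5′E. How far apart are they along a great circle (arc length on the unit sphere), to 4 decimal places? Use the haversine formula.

0.5247

With latitudes φ₁ = -5.563°, φ₂ = 6.947° and longitude difference Δλ = 27.393°:
Haversine: a = sin²(Δφ/2) + cos φ₁ cos φ₂ sin²(Δλ/2) = 0.0119 + (0.9953)(0.9927)(0.0561) = 0.06726.
Central angle c = 2·arcsin(√a) = 0.52470 rad.
On the unit sphere the arc length equals the central angle: 0.5247.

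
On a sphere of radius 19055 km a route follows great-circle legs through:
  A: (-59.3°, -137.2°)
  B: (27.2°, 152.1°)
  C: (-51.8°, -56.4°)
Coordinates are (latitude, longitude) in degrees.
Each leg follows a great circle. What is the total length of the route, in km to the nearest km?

Leg A→B: central angle 1.8162 rad, distance 34607.8 km.
Leg B→C: central angle 2.5729 rad, distance 49025.8 km.
Total: 34607.8 + 49025.8 ≈ 83634 km.

83634 km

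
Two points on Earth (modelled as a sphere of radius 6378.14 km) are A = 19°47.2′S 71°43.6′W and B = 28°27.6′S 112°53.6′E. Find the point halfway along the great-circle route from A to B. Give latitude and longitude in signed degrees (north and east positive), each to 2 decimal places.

-83.29°, -119.32°

The central angle between A and B is δ = 2.2959 rad.
With f = 0.5, the slerp weights are sin((1−f)δ)/sin δ = 1.2185 and sin(fδ)/sin δ = 1.2185.
Weighted sum of the unit vectors: (1.2185)·(0.2950,-0.8935,-0.3385) + (1.2185)·(-0.3420,0.8099,-0.4765) = (-0.0572, -0.1019, -0.9931).
Converting back: φ = atan2(z, √(x²+y²)) = -83.29°, λ = atan2(y, x) = -119.32°.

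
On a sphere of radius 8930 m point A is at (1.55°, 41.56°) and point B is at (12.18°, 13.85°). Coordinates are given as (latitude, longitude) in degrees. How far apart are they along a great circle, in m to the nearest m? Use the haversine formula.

4590 m

With latitudes φ₁ = 1.550°, φ₂ = 12.180° and longitude difference Δλ = -27.710°:
Haversine: a = sin²(Δφ/2) + cos φ₁ cos φ₂ sin²(Δλ/2) = 0.0086 + (0.9996)(0.9775)(0.0573) = 0.06461.
Central angle c = 2·arcsin(√a) = 0.51402 rad.
Distance = R·c = 8930 × 0.5140 ≈ 4590 m.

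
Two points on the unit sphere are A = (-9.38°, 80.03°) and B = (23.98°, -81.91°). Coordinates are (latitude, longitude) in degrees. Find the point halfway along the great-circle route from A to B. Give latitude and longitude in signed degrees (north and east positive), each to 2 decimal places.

The central angle between A and B is δ = 2.7474 rad.
With f = 0.5, the slerp weights are sin((1−f)δ)/sin δ = 2.5531 and sin(fδ)/sin δ = 2.5531.
Weighted sum of the unit vectors: (2.5531)·(0.1708,0.9717,-0.1630) + (2.5531)·(0.1286,-0.9046,0.4064) = (0.7644, 0.1714, 0.6215).
Converting back: φ = atan2(z, √(x²+y²)) = 38.43°, λ = atan2(y, x) = 12.64°.

38.43°, 12.64°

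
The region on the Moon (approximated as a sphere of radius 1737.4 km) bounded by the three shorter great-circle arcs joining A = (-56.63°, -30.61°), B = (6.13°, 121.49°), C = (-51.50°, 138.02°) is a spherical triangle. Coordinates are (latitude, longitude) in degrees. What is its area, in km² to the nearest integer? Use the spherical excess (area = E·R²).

1662018 km²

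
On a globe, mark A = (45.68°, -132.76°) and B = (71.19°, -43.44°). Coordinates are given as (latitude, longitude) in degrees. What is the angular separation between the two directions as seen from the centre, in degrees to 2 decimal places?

47.16°

With latitudes φ₁ = 45.680°, φ₂ = 71.190° and longitude difference Δλ = 89.320°:
cos c = sin φ₁ sin φ₂ + cos φ₁ cos φ₂ cos Δλ = (0.7154)(0.9466) + (0.6987)(0.3224)(0.0119) = 0.67991,
so c = arccos(0.67991) = 0.82315 rad.
So the angular separation is 47.16°.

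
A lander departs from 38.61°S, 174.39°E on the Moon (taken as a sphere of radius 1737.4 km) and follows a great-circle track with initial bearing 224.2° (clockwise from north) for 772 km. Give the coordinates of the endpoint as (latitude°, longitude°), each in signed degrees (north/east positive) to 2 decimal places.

Angular distance δ = d/R = 772/1737.4 = 0.44434 rad; initial bearing θ = 3.9130 rad.
sin φ₂ = sin φ₁ cos δ + cos φ₁ sin δ cos θ = (-0.6240)(0.9029) + (0.7814)(0.4299)(-0.7169) = -0.8042, so φ₂ = -53.54°.
Δλ = atan2(sin θ sin δ cos φ₁, cos δ − sin φ₁ sin φ₂) = atan2(-0.2342, 0.4010) = -30.282°.
λ₂ = 174.390° − 30.282° = 144.11°.

-53.54°, 144.11°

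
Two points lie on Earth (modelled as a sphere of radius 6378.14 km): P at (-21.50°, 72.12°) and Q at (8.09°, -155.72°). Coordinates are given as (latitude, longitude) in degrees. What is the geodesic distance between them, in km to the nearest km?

Let φ₁ = -0.3752 rad, φ₂ = 0.1412 rad, and Δλ = 2.3066 rad.
Haversine: a = sin²(Δφ/2) + cos φ₁ cos φ₂ sin²(Δλ/2) = 0.0652 + (0.9304)(0.9900)(0.8356) = 0.83493.
Central angle c = 2·arcsin(√a) = 2.30482 rad.
Distance = R·c = 6378.14 × 2.3048 ≈ 14700 km.

14700 km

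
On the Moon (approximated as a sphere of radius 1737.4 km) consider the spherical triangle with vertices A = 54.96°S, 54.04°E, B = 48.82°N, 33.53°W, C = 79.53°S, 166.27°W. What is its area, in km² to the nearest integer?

5504554 km²

Side lengths (central angles): a = 2.5345, b = 0.7590, c = 2.2145 rad; semiperimeter s = 2.7540.
By l'Huilier's theorem, tan(E/4) = √[tan(s/2) tan((s−a)/2) tan((s−b)/2) tan((s−c)/2)], giving spherical excess E = 1.8236 rad.
Area = E·R² = 1.8236 × (1737.4)² ≈ 5504554 km².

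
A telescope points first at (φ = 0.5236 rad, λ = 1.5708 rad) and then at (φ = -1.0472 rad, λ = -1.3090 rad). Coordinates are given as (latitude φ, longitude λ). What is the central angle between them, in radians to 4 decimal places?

With latitudes φ₁ = 30.000°, φ₂ = -60.000° and longitude difference Δλ = -165.000°:
Haversine: a = sin²(Δφ/2) + cos φ₁ cos φ₂ sin²(Δλ/2) = 0.5000 + (0.8660)(0.5000)(0.9830) = 0.92564.
Central angle c = 2·arcsin(√a) = 2.58920 rad.
So the angular separation is 2.5892 rad.

2.5892 rad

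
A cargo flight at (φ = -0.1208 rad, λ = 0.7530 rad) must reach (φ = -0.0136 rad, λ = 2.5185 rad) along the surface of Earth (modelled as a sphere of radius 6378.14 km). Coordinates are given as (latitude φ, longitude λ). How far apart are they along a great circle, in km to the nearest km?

Let φ₁ = -0.1208 rad, φ₂ = -0.0136 rad, and Δλ = 1.7655 rad.
cos c = sin φ₁ sin φ₂ + cos φ₁ cos φ₂ cos Δλ = (-0.1205)(-0.0136) + (0.9927)(0.9999)(-0.1935) = -0.19041,
so c = arccos(-0.19041) = 1.76238 rad.
Distance = R·c = 6378.14 × 1.7624 ≈ 11241 km.

11241 km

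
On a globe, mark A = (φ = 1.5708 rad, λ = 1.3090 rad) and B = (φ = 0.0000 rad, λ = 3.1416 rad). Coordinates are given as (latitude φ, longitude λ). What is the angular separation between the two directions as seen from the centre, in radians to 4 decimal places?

1.5708 rad

With latitudes φ₁ = 90.000°, φ₂ = 0.000° and longitude difference Δλ = 105.000°:
cos c = sin φ₁ sin φ₂ + cos φ₁ cos φ₂ cos Δλ = (1.0000)(0.0000) + (-0.0000)(1.0000)(-0.2588) = 0.00000,
so c = arccos(0.00000) = 1.57080 rad.
So the angular separation is 1.5708 rad.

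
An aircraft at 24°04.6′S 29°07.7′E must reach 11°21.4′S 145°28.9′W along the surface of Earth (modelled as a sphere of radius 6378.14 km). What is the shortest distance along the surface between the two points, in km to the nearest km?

16050 km

In radians: φ₁ = -0.4202, φ₂ = -0.1982, Δλ = -174.610° = -3.0475 rad.
Haversine: a = sin²(Δφ/2) + cos φ₁ cos φ₂ sin²(Δλ/2) = 0.0123 + (0.9130)(0.9804)(0.9978) = 0.90542.
Central angle c = 2·arcsin(√a) = 2.51637 rad.
Distance = R·c = 6378.14 × 2.5164 ≈ 16050 km.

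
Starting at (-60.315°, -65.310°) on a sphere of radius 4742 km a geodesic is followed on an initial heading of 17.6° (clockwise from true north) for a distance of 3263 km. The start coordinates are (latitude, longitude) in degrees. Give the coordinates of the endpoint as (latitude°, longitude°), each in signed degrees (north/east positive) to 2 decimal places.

Angular distance δ = d/R = 3263/4742 = 0.68811 rad; initial bearing θ = 0.3072 rad.
sin φ₂ = sin φ₁ cos δ + cos φ₁ sin δ cos θ = (-0.8688)(0.7725) + (0.4952)(0.6351)(0.9532) = -0.3713, so φ₂ = -21.80°.
Δλ = atan2(sin θ sin δ cos φ₁, cos δ − sin φ₁ sin φ₂) = atan2(0.0951, 0.4499) = 11.936°.
λ₂ = -65.310° + 11.936° = -53.37°.

-21.80°, -53.37°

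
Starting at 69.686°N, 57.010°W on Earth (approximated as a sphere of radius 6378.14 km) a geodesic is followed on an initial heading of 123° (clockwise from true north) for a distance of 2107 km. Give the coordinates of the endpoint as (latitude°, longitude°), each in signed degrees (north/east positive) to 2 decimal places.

55.67°, -28.17°

Angular distance δ = d/R = 2107/6378.14 = 0.33035 rad; initial bearing θ = 2.1468 rad.
sin φ₂ = sin φ₁ cos δ + cos φ₁ sin δ cos θ = (0.9378)(0.9459) + (0.3472)(0.3244)(-0.5446) = 0.8258, so φ₂ = 55.67°.
Δλ = atan2(sin θ sin δ cos φ₁, cos δ − sin φ₁ sin φ₂) = atan2(0.0944, 0.1715) = 28.838°.
λ₂ = -57.010° + 28.838° = -28.17°.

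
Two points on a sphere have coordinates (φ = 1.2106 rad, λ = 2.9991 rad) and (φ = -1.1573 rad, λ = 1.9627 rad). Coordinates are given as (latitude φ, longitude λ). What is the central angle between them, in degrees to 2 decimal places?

141.70°

With latitudes φ₁ = 69.362°, φ₂ = -66.308° and longitude difference Δλ = -59.381°:
cos c = sin φ₁ sin φ₂ + cos φ₁ cos φ₂ cos Δλ = (0.9358)(-0.9157) + (0.3525)(0.4018)(0.5093) = -0.78483,
so c = arccos(-0.78483) = 2.47321 rad.
So the angular separation is 141.70°.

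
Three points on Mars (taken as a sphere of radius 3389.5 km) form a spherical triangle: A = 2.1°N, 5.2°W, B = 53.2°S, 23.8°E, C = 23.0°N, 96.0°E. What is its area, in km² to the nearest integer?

14358676 km²

Side lengths (central angles): a = 1.7156, b = 1.7359, c = 1.0539 rad; semiperimeter s = 2.2527.
By l'Huilier's theorem, tan(E/4) = √[tan(s/2) tan((s−a)/2) tan((s−b)/2) tan((s−c)/2)], giving spherical excess E = 1.2498 rad.
Area = E·R² = 1.2498 × (3389.5)² ≈ 14358676 km².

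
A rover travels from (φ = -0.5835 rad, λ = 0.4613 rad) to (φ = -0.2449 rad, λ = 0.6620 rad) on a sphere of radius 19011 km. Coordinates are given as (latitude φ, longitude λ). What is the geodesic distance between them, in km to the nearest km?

With latitudes φ₁ = -33.432°, φ₂ = -14.032° and longitude difference Δλ = 11.499°:
Haversine: a = sin²(Δφ/2) + cos φ₁ cos φ₂ sin²(Δλ/2) = 0.0284 + (0.8345)(0.9702)(0.0100) = 0.03652.
Central angle c = 2·arcsin(√a) = 0.38455 rad.
Distance = R·c = 19011 × 0.3845 ≈ 7311 km.

7311 km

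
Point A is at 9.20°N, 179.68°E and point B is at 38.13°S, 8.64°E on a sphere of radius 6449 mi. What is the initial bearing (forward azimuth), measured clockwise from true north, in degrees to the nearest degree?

Δλ = -171.040° = -2.9852 rad.
y = sin Δλ · cos φ₂ = (-0.1557)(0.7866) = -0.1225
x = cos φ₁ sin φ₂ − sin φ₁ cos φ₂ cos Δλ = (0.9871)(-0.6174) − (0.1599)(0.7866)(-0.9878) = -0.4853
θ = atan2(y, x) = -165.83°; adding 360° gives 194°.

194°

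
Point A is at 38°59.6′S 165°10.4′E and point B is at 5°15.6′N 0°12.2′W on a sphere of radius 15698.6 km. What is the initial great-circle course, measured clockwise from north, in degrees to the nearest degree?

205°

With φ₁ = -0.6806, φ₂ = 0.0918, Δλ = -2.8864 rad, the forward-azimuth formula gives
θ = atan2( sin Δλ cos φ₂ , cos φ₁ sin φ₂ − sin φ₁ cos φ₂ cos Δλ ) = atan2(-0.2514, -0.5350) = -154.83°.
Adding 360° brings this into [0°, 360°): 205°.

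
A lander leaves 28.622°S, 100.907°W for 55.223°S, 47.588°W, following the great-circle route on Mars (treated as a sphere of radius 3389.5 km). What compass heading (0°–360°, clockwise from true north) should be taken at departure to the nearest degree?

Δλ = 53.319° = 0.9306 rad.
y = sin Δλ · cos φ₂ = (0.8020)(0.5704) = 0.4574
x = cos φ₁ sin φ₂ − sin φ₁ cos φ₂ cos Δλ = (0.8778)(-0.8214) − (-0.4790)(0.5704)(0.5974) = -0.5578
θ = atan2(y, x) = 140.65°, so the bearing is 141°.

141°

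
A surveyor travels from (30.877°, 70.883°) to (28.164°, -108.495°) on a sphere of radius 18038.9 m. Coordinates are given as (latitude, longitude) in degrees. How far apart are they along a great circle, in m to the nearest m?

38082 m

Let φ₁ = 0.5389 rad, φ₂ = 0.4916 rad, and Δλ = -3.1307 rad.
Haversine: a = sin²(Δφ/2) + cos φ₁ cos φ₂ sin²(Δλ/2) = 0.0006 + (0.8583)(0.8816)(1.0000) = 0.75719.
Central angle c = 2·arcsin(√a) = 2.11108 rad.
Distance = R·c = 18038.9 × 2.1111 ≈ 38082 m.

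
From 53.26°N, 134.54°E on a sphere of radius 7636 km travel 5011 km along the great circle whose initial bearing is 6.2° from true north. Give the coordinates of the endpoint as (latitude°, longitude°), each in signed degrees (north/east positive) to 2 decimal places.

Angular distance δ = d/R = 5011/7636 = 0.65623 rad; initial bearing θ = 0.1082 rad.
sin φ₂ = sin φ₁ cos δ + cos φ₁ sin δ cos θ = (0.8014)(0.7923) + (0.5982)(0.6101)(0.9942) = 0.9978, so φ₂ = 86.16°.
Δλ = atan2(sin θ sin δ cos φ₁, cos δ − sin φ₁ sin φ₂) = atan2(0.0394, -0.0073) = 100.438°.
λ₂ = 134.540° + 100.438° = 234.98° → -125.02° after wrapping to (−180°, 180°].

86.16°, -125.02°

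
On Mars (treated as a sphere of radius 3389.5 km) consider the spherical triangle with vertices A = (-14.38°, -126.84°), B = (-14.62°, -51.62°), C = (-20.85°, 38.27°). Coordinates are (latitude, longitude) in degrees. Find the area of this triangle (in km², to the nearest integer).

15570319 km²

Side lengths (central angles): a = 1.4791, b = 2.4758, c = 1.2642 rad; semiperimeter s = 2.6096.
By l'Huilier's theorem, tan(E/4) = √[tan(s/2) tan((s−a)/2) tan((s−b)/2) tan((s−c)/2)], giving spherical excess E = 1.3553 rad.
Area = E·R² = 1.3553 × (3389.5)² ≈ 15570319 km².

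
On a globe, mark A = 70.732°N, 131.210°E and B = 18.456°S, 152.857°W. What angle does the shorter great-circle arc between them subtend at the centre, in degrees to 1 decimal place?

102.9°

In radians: φ₁ = 1.2345, φ₂ = -0.3221, Δλ = 75.933° = 1.3253 rad.
cos c = sin φ₁ sin φ₂ + cos φ₁ cos φ₂ cos Δλ = (0.9440)(-0.3166) + (0.3300)(0.9486)(0.2431) = -0.22276,
so c = arccos(-0.22276) = 1.79544 rad.
So the angular separation is 102.9°.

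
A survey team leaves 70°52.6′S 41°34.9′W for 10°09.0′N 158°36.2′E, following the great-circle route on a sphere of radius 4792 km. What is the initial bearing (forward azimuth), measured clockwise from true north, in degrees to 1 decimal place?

With φ₁ = -1.2370, φ₂ = 0.1772, Δλ = -2.7893 rad, the forward-azimuth formula gives
θ = atan2( sin Δλ cos φ₂ , cos φ₁ sin φ₂ − sin φ₁ cos φ₂ cos Δλ ) = atan2(-0.3397, -0.8152) = -157.38°.
Adding 360° brings this into [0°, 360°): 202.6°.

202.6°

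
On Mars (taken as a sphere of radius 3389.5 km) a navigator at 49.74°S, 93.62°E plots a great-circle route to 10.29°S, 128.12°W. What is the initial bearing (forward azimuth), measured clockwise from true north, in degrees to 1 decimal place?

With φ₁ = -0.8681, φ₂ = -0.1796, Δλ = 2.4131 rad, the forward-azimuth formula gives
θ = atan2( sin Δλ cos φ₂ , cos φ₁ sin φ₂ − sin φ₁ cos φ₂ cos Δλ ) = atan2(0.6550, -0.6757) = 135.89°.
So the initial bearing is 135.9°.

135.9°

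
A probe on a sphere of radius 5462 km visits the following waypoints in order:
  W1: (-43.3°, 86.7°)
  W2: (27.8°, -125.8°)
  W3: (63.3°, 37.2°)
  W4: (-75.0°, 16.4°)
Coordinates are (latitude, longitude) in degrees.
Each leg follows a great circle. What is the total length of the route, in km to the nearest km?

Leg W1→W2: central angle 2.6116 rad, distance 14264.6 km.
Leg W2→W3: central angle 1.5342 rad, distance 8379.9 km.
Leg W3→W4: central angle 2.4253 rad, distance 13246.8 km.
Total: 14264.6 + 8379.9 + 13246.8 ≈ 35891 km.

35891 km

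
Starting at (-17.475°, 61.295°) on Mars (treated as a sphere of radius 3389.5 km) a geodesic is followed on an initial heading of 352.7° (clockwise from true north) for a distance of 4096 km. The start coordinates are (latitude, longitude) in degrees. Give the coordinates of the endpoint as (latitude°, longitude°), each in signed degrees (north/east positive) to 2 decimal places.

51.10°, 50.39°

Angular distance δ = d/R = 4096/3389.5 = 1.20844 rad; initial bearing θ = 6.1558 rad.
sin φ₂ = sin φ₁ cos δ + cos φ₁ sin δ cos θ = (-0.3003)(0.3545) + (0.9538)(0.9351)(0.9919) = 0.7782, so φ₂ = 51.10°.
Δλ = atan2(sin θ sin δ cos φ₁, cos δ − sin φ₁ sin φ₂) = atan2(-0.1133, 0.5882) = -10.906°.
λ₂ = 61.295° − 10.906° = 50.39°.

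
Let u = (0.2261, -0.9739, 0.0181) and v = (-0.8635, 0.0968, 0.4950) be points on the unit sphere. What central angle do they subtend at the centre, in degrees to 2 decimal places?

u·v = -0.2806; |u| = 1.0000, |v| = 1.0000.
cos θ = (u·v)/(|u||v|) = -0.2806, so θ = 106.29°.

106.29°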